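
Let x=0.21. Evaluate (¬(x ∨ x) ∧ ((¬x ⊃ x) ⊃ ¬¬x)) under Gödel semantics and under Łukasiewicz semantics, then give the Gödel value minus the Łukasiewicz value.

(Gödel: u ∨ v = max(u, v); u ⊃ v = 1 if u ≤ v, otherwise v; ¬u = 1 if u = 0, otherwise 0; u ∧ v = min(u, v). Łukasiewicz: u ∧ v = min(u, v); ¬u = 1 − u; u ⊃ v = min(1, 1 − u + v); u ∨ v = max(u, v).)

Gödel evaluation:
  (x ∨ x) = max(0.21, 0.21) = 0.21
  ¬(x ∨ x): Gödel ¬ of 0.21 = 0 (operand ≠ 0)
  ¬x: Gödel ¬ of 0.21 = 0 (operand ≠ 0)
  (¬x ⊃ x): 0 ≤ 0.21, so result = 1
  ¬x: Gödel ¬ of 0.21 = 0 (operand ≠ 0)
  ¬¬x: Gödel ¬ of 0 = 1 (operand is 0)
  ((¬x ⊃ x) ⊃ ¬¬x): 1 ≤ 1, so result = 1
  (¬(x ∨ x) ∧ ((¬x ⊃ x) ⊃ ¬¬x)) = min(0, 1) = 0
  Gödel value = 0
Łukasiewicz evaluation:
  (x ∨ x) = max(0.21, 0.21) = 0.21
  ¬(x ∨ x): Łukasiewicz ¬ gives 1 − 0.21 = 0.79
  ¬x: Łukasiewicz ¬ gives 1 − 0.21 = 0.79
  (¬x ⊃ x): min(1, 1 − 0.79 + 0.21) = 0.42
  ¬x: Łukasiewicz ¬ gives 1 − 0.21 = 0.79
  ¬¬x: Łukasiewicz ¬ gives 1 − 0.79 = 0.21
  ((¬x ⊃ x) ⊃ ¬¬x): min(1, 1 − 0.42 + 0.21) = 0.79
  (¬(x ∨ x) ∧ ((¬x ⊃ x) ⊃ ¬¬x)) = min(0.79, 0.79) = 0.79
  Łukasiewicz value = 0.79
Difference: 0 − 0.79 = -0.79

-0.79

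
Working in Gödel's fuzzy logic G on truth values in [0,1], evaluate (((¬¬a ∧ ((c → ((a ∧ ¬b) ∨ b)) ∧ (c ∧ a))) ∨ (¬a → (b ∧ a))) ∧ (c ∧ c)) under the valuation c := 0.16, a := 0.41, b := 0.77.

¬a: Gödel ¬ of 0.41 = 0 (operand ≠ 0)
¬¬a: Gödel ¬ of 0 = 1 (operand is 0)
¬b: Gödel ¬ of 0.77 = 0 (operand ≠ 0)
(a ∧ ¬b) = min(0.41, 0) = 0
((a ∧ ¬b) ∨ b) = max(0, 0.77) = 0.77
(c → ((a ∧ ¬b) ∨ b)): 0.16 ≤ 0.77, so result = 1
(c ∧ a) = min(0.16, 0.41) = 0.16
((c → ((a ∧ ¬b) ∨ b)) ∧ (c ∧ a)) = min(1, 0.16) = 0.16
(¬¬a ∧ ((c → ((a ∧ ¬b) ∨ b)) ∧ (c ∧ a))) = min(1, 0.16) = 0.16
¬a: Gödel ¬ of 0.41 = 0 (operand ≠ 0)
(b ∧ a) = min(0.77, 0.41) = 0.41
(¬a → (b ∧ a)): 0 ≤ 0.41, so result = 1
((¬¬a ∧ ((c → ((a ∧ ¬b) ∨ b)) ∧ (c ∧ a))) ∨ (¬a → (b ∧ a))) = max(0.16, 1) = 1
(c ∧ c) = min(0.16, 0.16) = 0.16
(((¬¬a ∧ ((c → ((a ∧ ¬b) ∨ b)) ∧ (c ∧ a))) ∨ (¬a → (b ∧ a))) ∧ (c ∧ c)) = min(1, 0.16) = 0.16

0.16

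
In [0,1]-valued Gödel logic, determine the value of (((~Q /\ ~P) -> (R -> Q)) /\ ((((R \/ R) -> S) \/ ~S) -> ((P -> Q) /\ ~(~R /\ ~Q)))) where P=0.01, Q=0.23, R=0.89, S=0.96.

~Q: Gödel ¬ of 0.23 = 0 (operand ≠ 0)
~P: Gödel ¬ of 0.01 = 0 (operand ≠ 0)
(~Q /\ ~P) = min(0, 0) = 0
(R -> Q): 0.89 > 0.23, so result = 0.23
((~Q /\ ~P) -> (R -> Q)): 0 ≤ 0.23, so result = 1
(R \/ R) = max(0.89, 0.89) = 0.89
((R \/ R) -> S): 0.89 ≤ 0.96, so result = 1
~S: Gödel ¬ of 0.96 = 0 (operand ≠ 0)
(((R \/ R) -> S) \/ ~S) = max(1, 0) = 1
(P -> Q): 0.01 ≤ 0.23, so result = 1
~R: Gödel ¬ of 0.89 = 0 (operand ≠ 0)
~Q: Gödel ¬ of 0.23 = 0 (operand ≠ 0)
(~R /\ ~Q) = min(0, 0) = 0
~(~R /\ ~Q): Gödel ¬ of 0 = 1 (operand is 0)
((P -> Q) /\ ~(~R /\ ~Q)) = min(1, 1) = 1
((((R \/ R) -> S) \/ ~S) -> ((P -> Q) /\ ~(~R /\ ~Q))): 1 ≤ 1, so result = 1
(((~Q /\ ~P) -> (R -> Q)) /\ ((((R \/ R) -> S) \/ ~S) -> ((P -> Q) /\ ~(~R /\ ~Q)))) = min(1, 1) = 1

1.00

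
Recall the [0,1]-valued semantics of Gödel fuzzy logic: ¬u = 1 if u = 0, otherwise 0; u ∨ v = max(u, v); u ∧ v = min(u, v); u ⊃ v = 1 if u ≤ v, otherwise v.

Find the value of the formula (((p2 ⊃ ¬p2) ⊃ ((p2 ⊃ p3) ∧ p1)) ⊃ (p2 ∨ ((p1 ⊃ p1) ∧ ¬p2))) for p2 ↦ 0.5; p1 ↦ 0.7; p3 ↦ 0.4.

¬p2: Gödel ¬ of 0.5 = 0 (operand ≠ 0)
(p2 ⊃ ¬p2): 0.5 > 0, so result = 0
(p2 ⊃ p3): 0.5 > 0.4, so result = 0.4
((p2 ⊃ p3) ∧ p1) = min(0.4, 0.7) = 0.4
((p2 ⊃ ¬p2) ⊃ ((p2 ⊃ p3) ∧ p1)): 0 ≤ 0.4, so result = 1
(p1 ⊃ p1): 0.7 ≤ 0.7, so result = 1
¬p2: Gödel ¬ of 0.5 = 0 (operand ≠ 0)
((p1 ⊃ p1) ∧ ¬p2) = min(1, 0) = 0
(p2 ∨ ((p1 ⊃ p1) ∧ ¬p2)) = max(0.5, 0) = 0.5
(((p2 ⊃ ¬p2) ⊃ ((p2 ⊃ p3) ∧ p1)) ⊃ (p2 ∨ ((p1 ⊃ p1) ∧ ¬p2))): 1 > 0.5, so result = 0.5

0.50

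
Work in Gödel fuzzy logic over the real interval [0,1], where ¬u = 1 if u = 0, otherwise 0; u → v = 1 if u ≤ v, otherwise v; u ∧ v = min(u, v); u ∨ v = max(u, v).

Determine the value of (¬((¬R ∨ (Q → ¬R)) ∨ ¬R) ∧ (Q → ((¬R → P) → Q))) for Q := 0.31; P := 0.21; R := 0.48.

¬R: Gödel ¬ of 0.48 = 0 (operand ≠ 0)
¬R: Gödel ¬ of 0.48 = 0 (operand ≠ 0)
(Q → ¬R): 0.31 > 0, so result = 0
(¬R ∨ (Q → ¬R)) = max(0, 0) = 0
¬R: Gödel ¬ of 0.48 = 0 (operand ≠ 0)
((¬R ∨ (Q → ¬R)) ∨ ¬R) = max(0, 0) = 0
¬((¬R ∨ (Q → ¬R)) ∨ ¬R): Gödel ¬ of 0 = 1 (operand is 0)
¬R: Gödel ¬ of 0.48 = 0 (operand ≠ 0)
(¬R → P): 0 ≤ 0.21, so result = 1
((¬R → P) → Q): 1 > 0.31, so result = 0.31
(Q → ((¬R → P) → Q)): 0.31 ≤ 0.31, so result = 1
(¬((¬R ∨ (Q → ¬R)) ∨ ¬R) ∧ (Q → ((¬R → P) → Q))) = min(1, 1) = 1

1.00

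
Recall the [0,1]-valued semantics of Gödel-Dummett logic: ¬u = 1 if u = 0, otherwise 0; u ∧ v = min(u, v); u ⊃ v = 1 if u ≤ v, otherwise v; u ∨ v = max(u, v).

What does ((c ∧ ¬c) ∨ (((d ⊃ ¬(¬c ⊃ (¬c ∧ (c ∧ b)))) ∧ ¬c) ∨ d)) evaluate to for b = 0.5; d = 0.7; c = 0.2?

0.70

¬c: Gödel ¬ of 0.2 = 0 (operand ≠ 0)
(c ∧ ¬c) = min(0.2, 0) = 0
¬c: Gödel ¬ of 0.2 = 0 (operand ≠ 0)
¬c: Gödel ¬ of 0.2 = 0 (operand ≠ 0)
(c ∧ b) = min(0.2, 0.5) = 0.2
(¬c ∧ (c ∧ b)) = min(0, 0.2) = 0
(¬c ⊃ (¬c ∧ (c ∧ b))): 0 ≤ 0, so result = 1
¬(¬c ⊃ (¬c ∧ (c ∧ b))): Gödel ¬ of 1 = 0 (operand ≠ 0)
(d ⊃ ¬(¬c ⊃ (¬c ∧ (c ∧ b)))): 0.7 > 0, so result = 0
¬c: Gödel ¬ of 0.2 = 0 (operand ≠ 0)
((d ⊃ ¬(¬c ⊃ (¬c ∧ (c ∧ b)))) ∧ ¬c) = min(0, 0) = 0
(((d ⊃ ¬(¬c ⊃ (¬c ∧ (c ∧ b)))) ∧ ¬c) ∨ d) = max(0, 0.7) = 0.7
((c ∧ ¬c) ∨ (((d ⊃ ¬(¬c ⊃ (¬c ∧ (c ∧ b)))) ∧ ¬c) ∨ d)) = max(0, 0.7) = 0.7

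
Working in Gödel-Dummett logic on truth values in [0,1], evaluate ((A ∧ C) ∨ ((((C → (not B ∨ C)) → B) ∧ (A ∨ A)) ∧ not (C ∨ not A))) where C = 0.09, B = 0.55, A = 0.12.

0.09

(A ∧ C) = min(0.12, 0.09) = 0.09
not B: Gödel ¬ of 0.55 = 0 (operand ≠ 0)
(not B ∨ C) = max(0, 0.09) = 0.09
(C → (not B ∨ C)): 0.09 ≤ 0.09, so result = 1
((C → (not B ∨ C)) → B): 1 > 0.55, so result = 0.55
(A ∨ A) = max(0.12, 0.12) = 0.12
(((C → (not B ∨ C)) → B) ∧ (A ∨ A)) = min(0.55, 0.12) = 0.12
not A: Gödel ¬ of 0.12 = 0 (operand ≠ 0)
(C ∨ not A) = max(0.09, 0) = 0.09
not (C ∨ not A): Gödel ¬ of 0.09 = 0 (operand ≠ 0)
((((C → (not B ∨ C)) → B) ∧ (A ∨ A)) ∧ not (C ∨ not A)) = min(0.12, 0) = 0
((A ∧ C) ∨ ((((C → (not B ∨ C)) → B) ∧ (A ∨ A)) ∧ not (C ∨ not A))) = max(0.09, 0) = 0.09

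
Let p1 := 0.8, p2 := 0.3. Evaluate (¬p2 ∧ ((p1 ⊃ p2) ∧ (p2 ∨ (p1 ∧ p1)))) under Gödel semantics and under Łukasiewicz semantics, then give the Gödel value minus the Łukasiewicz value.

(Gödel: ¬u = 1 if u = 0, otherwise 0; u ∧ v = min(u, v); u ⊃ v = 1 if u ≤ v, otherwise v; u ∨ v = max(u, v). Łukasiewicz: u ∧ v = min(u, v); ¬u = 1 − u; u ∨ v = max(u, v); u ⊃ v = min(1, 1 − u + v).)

Gödel evaluation:
  ¬p2: Gödel ¬ of 0.3 = 0 (operand ≠ 0)
  (p1 ⊃ p2): 0.8 > 0.3, so result = 0.3
  (p1 ∧ p1) = min(0.8, 0.8) = 0.8
  (p2 ∨ (p1 ∧ p1)) = max(0.3, 0.8) = 0.8
  ((p1 ⊃ p2) ∧ (p2 ∨ (p1 ∧ p1))) = min(0.3, 0.8) = 0.3
  (¬p2 ∧ ((p1 ⊃ p2) ∧ (p2 ∨ (p1 ∧ p1)))) = min(0, 0.3) = 0
  Gödel value = 0
Łukasiewicz evaluation:
  ¬p2: Łukasiewicz ¬ gives 1 − 0.3 = 0.7
  (p1 ⊃ p2): min(1, 1 − 0.8 + 0.3) = 0.5
  (p1 ∧ p1) = min(0.8, 0.8) = 0.8
  (p2 ∨ (p1 ∧ p1)) = max(0.3, 0.8) = 0.8
  ((p1 ⊃ p2) ∧ (p2 ∨ (p1 ∧ p1))) = min(0.5, 0.8) = 0.5
  (¬p2 ∧ ((p1 ⊃ p2) ∧ (p2 ∨ (p1 ∧ p1)))) = min(0.7, 0.5) = 0.5
  Łukasiewicz value = 0.5
Difference: 0 − 0.5 = -0.50

-0.50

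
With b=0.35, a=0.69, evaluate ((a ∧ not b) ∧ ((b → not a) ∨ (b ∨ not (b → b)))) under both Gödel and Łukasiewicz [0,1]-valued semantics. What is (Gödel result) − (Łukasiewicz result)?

-0.65

Gödel evaluation:
  not b: Gödel ¬ of 0.35 = 0 (operand ≠ 0)
  (a ∧ not b) = min(0.69, 0) = 0
  not a: Gödel ¬ of 0.69 = 0 (operand ≠ 0)
  (b → not a): 0.35 > 0, so result = 0
  (b → b): 0.35 ≤ 0.35, so result = 1
  not (b → b): Gödel ¬ of 1 = 0 (operand ≠ 0)
  (b ∨ not (b → b)) = max(0.35, 0) = 0.35
  ((b → not a) ∨ (b ∨ not (b → b))) = max(0, 0.35) = 0.35
  ((a ∧ not b) ∧ ((b → not a) ∨ (b ∨ not (b → b)))) = min(0, 0.35) = 0
  Gödel value = 0
Łukasiewicz evaluation:
  not b: Łukasiewicz ¬ gives 1 − 0.35 = 0.65
  (a ∧ not b) = min(0.69, 0.65) = 0.65
  not a: Łukasiewicz ¬ gives 1 − 0.69 = 0.31
  (b → not a): min(1, 1 − 0.35 + 0.31) = 0.96
  (b → b): min(1, 1 − 0.35 + 0.35) = 1
  not (b → b): Łukasiewicz ¬ gives 1 − 1 = 0
  (b ∨ not (b → b)) = max(0.35, 0) = 0.35
  ((b → not a) ∨ (b ∨ not (b → b))) = max(0.96, 0.35) = 0.96
  ((a ∧ not b) ∧ ((b → not a) ∨ (b ∨ not (b → b)))) = min(0.65, 0.96) = 0.65
  Łukasiewicz value = 0.65
Difference: 0 − 0.65 = -0.65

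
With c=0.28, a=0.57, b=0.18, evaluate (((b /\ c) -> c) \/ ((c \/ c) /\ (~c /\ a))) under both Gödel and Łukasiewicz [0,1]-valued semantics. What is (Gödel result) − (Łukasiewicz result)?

0.00

Gödel evaluation:
  (b /\ c) = min(0.18, 0.28) = 0.18
  ((b /\ c) -> c): 0.18 ≤ 0.28, so result = 1
  (c \/ c) = max(0.28, 0.28) = 0.28
  ~c: Gödel ¬ of 0.28 = 0 (operand ≠ 0)
  (~c /\ a) = min(0, 0.57) = 0
  ((c \/ c) /\ (~c /\ a)) = min(0.28, 0) = 0
  (((b /\ c) -> c) \/ ((c \/ c) /\ (~c /\ a))) = max(1, 0) = 1
  Gödel value = 1
Łukasiewicz evaluation:
  (b /\ c) = min(0.18, 0.28) = 0.18
  ((b /\ c) -> c): min(1, 1 − 0.18 + 0.28) = 1
  (c \/ c) = max(0.28, 0.28) = 0.28
  ~c: Łukasiewicz ¬ gives 1 − 0.28 = 0.72
  (~c /\ a) = min(0.72, 0.57) = 0.57
  ((c \/ c) /\ (~c /\ a)) = min(0.28, 0.57) = 0.28
  (((b /\ c) -> c) \/ ((c \/ c) /\ (~c /\ a))) = max(1, 0.28) = 1
  Łukasiewicz value = 1
Difference: 1 − 1 = 0.00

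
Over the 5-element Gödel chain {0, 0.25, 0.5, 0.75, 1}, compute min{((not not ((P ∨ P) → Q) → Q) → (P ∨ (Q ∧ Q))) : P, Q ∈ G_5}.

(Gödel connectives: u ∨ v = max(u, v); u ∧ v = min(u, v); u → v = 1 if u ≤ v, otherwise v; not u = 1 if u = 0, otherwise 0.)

0.25

The minimum is attained at P = 0.25, Q = 0:
  (P ∨ P) = max(0.25, 0.25) = 0.25
  ((P ∨ P) → Q): 0.25 > 0, so result = 0
  not ((P ∨ P) → Q): Gödel ¬ of 0 = 1 (operand is 0)
  not not ((P ∨ P) → Q): Gödel ¬ of 1 = 0 (operand ≠ 0)
  (not not ((P ∨ P) → Q) → Q): 0 ≤ 0, so result = 1
  (Q ∧ Q) = min(0, 0) = 0
  (P ∨ (Q ∧ Q)) = max(0.25, 0) = 0.25
  ((not not ((P ∨ P) → Q) → Q) → (P ∨ (Q ∧ Q))): 1 > 0.25, so result = 0.25
Checking all 25 assignments confirms none give a value below 0.25.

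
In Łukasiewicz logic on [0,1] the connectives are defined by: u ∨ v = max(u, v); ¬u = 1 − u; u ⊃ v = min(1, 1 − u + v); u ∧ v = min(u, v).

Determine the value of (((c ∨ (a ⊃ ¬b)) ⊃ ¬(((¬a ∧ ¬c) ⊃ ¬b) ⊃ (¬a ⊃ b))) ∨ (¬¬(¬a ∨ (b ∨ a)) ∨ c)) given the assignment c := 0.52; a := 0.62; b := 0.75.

0.75

¬b: Łukasiewicz ¬ gives 1 − 0.75 = 0.25
(a ⊃ ¬b): min(1, 1 − 0.62 + 0.25) = 0.63
(c ∨ (a ⊃ ¬b)) = max(0.52, 0.63) = 0.63
¬a: Łukasiewicz ¬ gives 1 − 0.62 = 0.38
¬c: Łukasiewicz ¬ gives 1 − 0.52 = 0.48
(¬a ∧ ¬c) = min(0.38, 0.48) = 0.38
¬b: Łukasiewicz ¬ gives 1 − 0.75 = 0.25
((¬a ∧ ¬c) ⊃ ¬b): min(1, 1 − 0.38 + 0.25) = 0.87
¬a: Łukasiewicz ¬ gives 1 − 0.62 = 0.38
(¬a ⊃ b): min(1, 1 − 0.38 + 0.75) = 1
(((¬a ∧ ¬c) ⊃ ¬b) ⊃ (¬a ⊃ b)): min(1, 1 − 0.87 + 1) = 1
¬(((¬a ∧ ¬c) ⊃ ¬b) ⊃ (¬a ⊃ b)): Łukasiewicz ¬ gives 1 − 1 = 0
((c ∨ (a ⊃ ¬b)) ⊃ ¬(((¬a ∧ ¬c) ⊃ ¬b) ⊃ (¬a ⊃ b))): min(1, 1 − 0.63 + 0) = 0.37
¬a: Łukasiewicz ¬ gives 1 − 0.62 = 0.38
(b ∨ a) = max(0.75, 0.62) = 0.75
(¬a ∨ (b ∨ a)) = max(0.38, 0.75) = 0.75
¬(¬a ∨ (b ∨ a)): Łukasiewicz ¬ gives 1 − 0.75 = 0.25
¬¬(¬a ∨ (b ∨ a)): Łukasiewicz ¬ gives 1 − 0.25 = 0.75
(¬¬(¬a ∨ (b ∨ a)) ∨ c) = max(0.75, 0.52) = 0.75
(((c ∨ (a ⊃ ¬b)) ⊃ ¬(((¬a ∧ ¬c) ⊃ ¬b) ⊃ (¬a ⊃ b))) ∨ (¬¬(¬a ∨ (b ∨ a)) ∨ c)) = max(0.37, 0.75) = 0.75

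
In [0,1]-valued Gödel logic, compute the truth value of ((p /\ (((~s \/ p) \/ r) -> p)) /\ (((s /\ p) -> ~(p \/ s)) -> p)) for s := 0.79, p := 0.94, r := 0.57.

0.94

~s: Gödel ¬ of 0.79 = 0 (operand ≠ 0)
(~s \/ p) = max(0, 0.94) = 0.94
((~s \/ p) \/ r) = max(0.94, 0.57) = 0.94
(((~s \/ p) \/ r) -> p): 0.94 ≤ 0.94, so result = 1
(p /\ (((~s \/ p) \/ r) -> p)) = min(0.94, 1) = 0.94
(s /\ p) = min(0.79, 0.94) = 0.79
(p \/ s) = max(0.94, 0.79) = 0.94
~(p \/ s): Gödel ¬ of 0.94 = 0 (operand ≠ 0)
((s /\ p) -> ~(p \/ s)): 0.79 > 0, so result = 0
(((s /\ p) -> ~(p \/ s)) -> p): 0 ≤ 0.94, so result = 1
((p /\ (((~s \/ p) \/ r) -> p)) /\ (((s /\ p) -> ~(p \/ s)) -> p)) = min(0.94, 1) = 0.94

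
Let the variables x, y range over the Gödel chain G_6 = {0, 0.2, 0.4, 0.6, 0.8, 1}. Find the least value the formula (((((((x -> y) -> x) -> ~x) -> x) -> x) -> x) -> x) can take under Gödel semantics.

The minimum is attained at x = 0.2, y = 0:
  (x -> y): 0.2 > 0, so result = 0
  ((x -> y) -> x): 0 ≤ 0.2, so result = 1
  ~x: Gödel ¬ of 0.2 = 0 (operand ≠ 0)
  (((x -> y) -> x) -> ~x): 1 > 0, so result = 0
  ((((x -> y) -> x) -> ~x) -> x): 0 ≤ 0.2, so result = 1
  (((((x -> y) -> x) -> ~x) -> x) -> x): 1 > 0.2, so result = 0.2
  ((((((x -> y) -> x) -> ~x) -> x) -> x) -> x): 0.2 ≤ 0.2, so result = 1
  (((((((x -> y) -> x) -> ~x) -> x) -> x) -> x) -> x): 1 > 0.2, so result = 0.2
Checking all 36 assignments confirms none give a value below 0.20.

0.20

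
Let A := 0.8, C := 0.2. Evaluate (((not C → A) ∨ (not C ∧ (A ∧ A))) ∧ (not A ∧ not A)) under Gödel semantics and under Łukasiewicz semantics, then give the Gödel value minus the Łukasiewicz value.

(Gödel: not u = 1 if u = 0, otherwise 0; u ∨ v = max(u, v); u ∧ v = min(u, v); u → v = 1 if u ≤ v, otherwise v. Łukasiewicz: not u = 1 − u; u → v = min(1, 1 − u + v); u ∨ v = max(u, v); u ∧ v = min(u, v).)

Gödel evaluation:
  not C: Gödel ¬ of 0.2 = 0 (operand ≠ 0)
  (not C → A): 0 ≤ 0.8, so result = 1
  not C: Gödel ¬ of 0.2 = 0 (operand ≠ 0)
  (A ∧ A) = min(0.8, 0.8) = 0.8
  (not C ∧ (A ∧ A)) = min(0, 0.8) = 0
  ((not C → A) ∨ (not C ∧ (A ∧ A))) = max(1, 0) = 1
  not A: Gödel ¬ of 0.8 = 0 (operand ≠ 0)
  not A: Gödel ¬ of 0.8 = 0 (operand ≠ 0)
  (not A ∧ not A) = min(0, 0) = 0
  (((not C → A) ∨ (not C ∧ (A ∧ A))) ∧ (not A ∧ not A)) = min(1, 0) = 0
  Gödel value = 0
Łukasiewicz evaluation:
  not C: Łukasiewicz ¬ gives 1 − 0.2 = 0.8
  (not C → A): min(1, 1 − 0.8 + 0.8) = 1
  not C: Łukasiewicz ¬ gives 1 − 0.2 = 0.8
  (A ∧ A) = min(0.8, 0.8) = 0.8
  (not C ∧ (A ∧ A)) = min(0.8, 0.8) = 0.8
  ((not C → A) ∨ (not C ∧ (A ∧ A))) = max(1, 0.8) = 1
  not A: Łukasiewicz ¬ gives 1 − 0.8 = 0.2
  not A: Łukasiewicz ¬ gives 1 − 0.8 = 0.2
  (not A ∧ not A) = min(0.2, 0.2) = 0.2
  (((not C → A) ∨ (not C ∧ (A ∧ A))) ∧ (not A ∧ not A)) = min(1, 0.2) = 0.2
  Łukasiewicz value = 0.2
Difference: 0 − 0.2 = -0.20

-0.20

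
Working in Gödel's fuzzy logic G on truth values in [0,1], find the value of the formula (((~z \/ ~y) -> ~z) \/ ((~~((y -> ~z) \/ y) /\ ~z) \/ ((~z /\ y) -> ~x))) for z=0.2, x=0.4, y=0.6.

~z: Gödel ¬ of 0.2 = 0 (operand ≠ 0)
~y: Gödel ¬ of 0.6 = 0 (operand ≠ 0)
(~z \/ ~y) = max(0, 0) = 0
~z: Gödel ¬ of 0.2 = 0 (operand ≠ 0)
((~z \/ ~y) -> ~z): 0 ≤ 0, so result = 1
~z: Gödel ¬ of 0.2 = 0 (operand ≠ 0)
(y -> ~z): 0.6 > 0, so result = 0
((y -> ~z) \/ y) = max(0, 0.6) = 0.6
~((y -> ~z) \/ y): Gödel ¬ of 0.6 = 0 (operand ≠ 0)
~~((y -> ~z) \/ y): Gödel ¬ of 0 = 1 (operand is 0)
~z: Gödel ¬ of 0.2 = 0 (operand ≠ 0)
(~~((y -> ~z) \/ y) /\ ~z) = min(1, 0) = 0
~z: Gödel ¬ of 0.2 = 0 (operand ≠ 0)
(~z /\ y) = min(0, 0.6) = 0
~x: Gödel ¬ of 0.4 = 0 (operand ≠ 0)
((~z /\ y) -> ~x): 0 ≤ 0, so result = 1
((~~((y -> ~z) \/ y) /\ ~z) \/ ((~z /\ y) -> ~x)) = max(0, 1) = 1
(((~z \/ ~y) -> ~z) \/ ((~~((y -> ~z) \/ y) /\ ~z) \/ ((~z /\ y) -> ~x))) = max(1, 1) = 1

1.00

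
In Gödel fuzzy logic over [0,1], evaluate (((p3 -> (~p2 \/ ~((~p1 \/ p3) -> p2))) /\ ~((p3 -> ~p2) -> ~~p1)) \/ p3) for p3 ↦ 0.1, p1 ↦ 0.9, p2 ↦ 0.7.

~p2: Gödel ¬ of 0.7 = 0 (operand ≠ 0)
~p1: Gödel ¬ of 0.9 = 0 (operand ≠ 0)
(~p1 \/ p3) = max(0, 0.1) = 0.1
((~p1 \/ p3) -> p2): 0.1 ≤ 0.7, so result = 1
~((~p1 \/ p3) -> p2): Gödel ¬ of 1 = 0 (operand ≠ 0)
(~p2 \/ ~((~p1 \/ p3) -> p2)) = max(0, 0) = 0
(p3 -> (~p2 \/ ~((~p1 \/ p3) -> p2))): 0.1 > 0, so result = 0
~p2: Gödel ¬ of 0.7 = 0 (operand ≠ 0)
(p3 -> ~p2): 0.1 > 0, so result = 0
~p1: Gödel ¬ of 0.9 = 0 (operand ≠ 0)
~~p1: Gödel ¬ of 0 = 1 (operand is 0)
((p3 -> ~p2) -> ~~p1): 0 ≤ 1, so result = 1
~((p3 -> ~p2) -> ~~p1): Gödel ¬ of 1 = 0 (operand ≠ 0)
((p3 -> (~p2 \/ ~((~p1 \/ p3) -> p2))) /\ ~((p3 -> ~p2) -> ~~p1)) = min(0, 0) = 0
(((p3 -> (~p2 \/ ~((~p1 \/ p3) -> p2))) /\ ~((p3 -> ~p2) -> ~~p1)) \/ p3) = max(0, 0.1) = 0.1

0.10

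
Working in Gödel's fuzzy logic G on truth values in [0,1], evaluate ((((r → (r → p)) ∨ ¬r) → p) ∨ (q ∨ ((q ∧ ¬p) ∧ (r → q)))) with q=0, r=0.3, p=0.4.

(r → p): 0.3 ≤ 0.4, so result = 1
(r → (r → p)): 0.3 ≤ 1, so result = 1
¬r: Gödel ¬ of 0.3 = 0 (operand ≠ 0)
((r → (r → p)) ∨ ¬r) = max(1, 0) = 1
(((r → (r → p)) ∨ ¬r) → p): 1 > 0.4, so result = 0.4
¬p: Gödel ¬ of 0.4 = 0 (operand ≠ 0)
(q ∧ ¬p) = min(0, 0) = 0
(r → q): 0.3 > 0, so result = 0
((q ∧ ¬p) ∧ (r → q)) = min(0, 0) = 0
(q ∨ ((q ∧ ¬p) ∧ (r → q))) = max(0, 0) = 0
((((r → (r → p)) ∨ ¬r) → p) ∨ (q ∨ ((q ∧ ¬p) ∧ (r → q)))) = max(0.4, 0) = 0.4

0.40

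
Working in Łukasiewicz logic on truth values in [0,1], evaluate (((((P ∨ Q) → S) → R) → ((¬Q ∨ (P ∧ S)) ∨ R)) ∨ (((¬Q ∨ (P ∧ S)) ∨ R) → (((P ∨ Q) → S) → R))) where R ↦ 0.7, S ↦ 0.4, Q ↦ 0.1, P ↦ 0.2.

1.00

(P ∨ Q) = max(0.2, 0.1) = 0.2
((P ∨ Q) → S): min(1, 1 − 0.2 + 0.4) = 1
(((P ∨ Q) → S) → R): min(1, 1 − 1 + 0.7) = 0.7
¬Q: Łukasiewicz ¬ gives 1 − 0.1 = 0.9
(P ∧ S) = min(0.2, 0.4) = 0.2
(¬Q ∨ (P ∧ S)) = max(0.9, 0.2) = 0.9
((¬Q ∨ (P ∧ S)) ∨ R) = max(0.9, 0.7) = 0.9
((((P ∨ Q) → S) → R) → ((¬Q ∨ (P ∧ S)) ∨ R)): min(1, 1 − 0.7 + 0.9) = 1
¬Q: Łukasiewicz ¬ gives 1 − 0.1 = 0.9
(P ∧ S) = min(0.2, 0.4) = 0.2
(¬Q ∨ (P ∧ S)) = max(0.9, 0.2) = 0.9
((¬Q ∨ (P ∧ S)) ∨ R) = max(0.9, 0.7) = 0.9
(P ∨ Q) = max(0.2, 0.1) = 0.2
((P ∨ Q) → S): min(1, 1 − 0.2 + 0.4) = 1
(((P ∨ Q) → S) → R): min(1, 1 − 1 + 0.7) = 0.7
(((¬Q ∨ (P ∧ S)) ∨ R) → (((P ∨ Q) → S) → R)): min(1, 1 − 0.9 + 0.7) = 0.8
(((((P ∨ Q) → S) → R) → ((¬Q ∨ (P ∧ S)) ∨ R)) ∨ (((¬Q ∨ (P ∧ S)) ∨ R) → (((P ∨ Q) → S) → R))) = max(1, 0.8) = 1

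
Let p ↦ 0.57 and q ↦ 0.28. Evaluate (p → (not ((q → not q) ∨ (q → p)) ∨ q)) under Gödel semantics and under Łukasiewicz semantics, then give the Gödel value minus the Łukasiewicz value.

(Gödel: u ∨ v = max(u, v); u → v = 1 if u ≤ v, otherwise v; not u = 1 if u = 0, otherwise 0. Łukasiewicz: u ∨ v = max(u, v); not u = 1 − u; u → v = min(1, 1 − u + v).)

Gödel evaluation:
  not q: Gödel ¬ of 0.28 = 0 (operand ≠ 0)
  (q → not q): 0.28 > 0, so result = 0
  (q → p): 0.28 ≤ 0.57, so result = 1
  ((q → not q) ∨ (q → p)) = max(0, 1) = 1
  not ((q → not q) ∨ (q → p)): Gödel ¬ of 1 = 0 (operand ≠ 0)
  (not ((q → not q) ∨ (q → p)) ∨ q) = max(0, 0.28) = 0.28
  (p → (not ((q → not q) ∨ (q → p)) ∨ q)): 0.57 > 0.28, so result = 0.28
  Gödel value = 0.28
Łukasiewicz evaluation:
  not q: Łukasiewicz ¬ gives 1 − 0.28 = 0.72
  (q → not q): min(1, 1 − 0.28 + 0.72) = 1
  (q → p): min(1, 1 − 0.28 + 0.57) = 1
  ((q → not q) ∨ (q → p)) = max(1, 1) = 1
  not ((q → not q) ∨ (q → p)): Łukasiewicz ¬ gives 1 − 1 = 0
  (not ((q → not q) ∨ (q → p)) ∨ q) = max(0, 0.28) = 0.28
  (p → (not ((q → not q) ∨ (q → p)) ∨ q)): min(1, 1 − 0.57 + 0.28) = 0.71
  Łukasiewicz value = 0.71
Difference: 0.28 − 0.71 = -0.43

-0.43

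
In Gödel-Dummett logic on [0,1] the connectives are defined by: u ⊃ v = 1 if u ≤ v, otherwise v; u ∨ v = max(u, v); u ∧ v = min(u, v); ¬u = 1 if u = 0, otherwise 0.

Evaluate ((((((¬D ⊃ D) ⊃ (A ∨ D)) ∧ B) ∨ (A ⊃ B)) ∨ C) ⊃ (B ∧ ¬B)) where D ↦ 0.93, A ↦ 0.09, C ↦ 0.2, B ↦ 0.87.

¬D: Gödel ¬ of 0.93 = 0 (operand ≠ 0)
(¬D ⊃ D): 0 ≤ 0.93, so result = 1
(A ∨ D) = max(0.09, 0.93) = 0.93
((¬D ⊃ D) ⊃ (A ∨ D)): 1 > 0.93, so result = 0.93
(((¬D ⊃ D) ⊃ (A ∨ D)) ∧ B) = min(0.93, 0.87) = 0.87
(A ⊃ B): 0.09 ≤ 0.87, so result = 1
((((¬D ⊃ D) ⊃ (A ∨ D)) ∧ B) ∨ (A ⊃ B)) = max(0.87, 1) = 1
(((((¬D ⊃ D) ⊃ (A ∨ D)) ∧ B) ∨ (A ⊃ B)) ∨ C) = max(1, 0.2) = 1
¬B: Gödel ¬ of 0.87 = 0 (operand ≠ 0)
(B ∧ ¬B) = min(0.87, 0) = 0
((((((¬D ⊃ D) ⊃ (A ∨ D)) ∧ B) ∨ (A ⊃ B)) ∨ C) ⊃ (B ∧ ¬B)): 1 > 0, so result = 0

0.00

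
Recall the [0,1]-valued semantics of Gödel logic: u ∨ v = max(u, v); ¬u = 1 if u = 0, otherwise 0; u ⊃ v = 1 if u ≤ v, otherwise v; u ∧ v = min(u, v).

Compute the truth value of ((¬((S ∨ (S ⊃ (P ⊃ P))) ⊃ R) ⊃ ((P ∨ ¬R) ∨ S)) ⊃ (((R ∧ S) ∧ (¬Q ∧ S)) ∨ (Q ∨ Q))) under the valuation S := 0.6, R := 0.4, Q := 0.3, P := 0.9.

(P ⊃ P): 0.9 ≤ 0.9, so result = 1
(S ⊃ (P ⊃ P)): 0.6 ≤ 1, so result = 1
(S ∨ (S ⊃ (P ⊃ P))) = max(0.6, 1) = 1
((S ∨ (S ⊃ (P ⊃ P))) ⊃ R): 1 > 0.4, so result = 0.4
¬((S ∨ (S ⊃ (P ⊃ P))) ⊃ R): Gödel ¬ of 0.4 = 0 (operand ≠ 0)
¬R: Gödel ¬ of 0.4 = 0 (operand ≠ 0)
(P ∨ ¬R) = max(0.9, 0) = 0.9
((P ∨ ¬R) ∨ S) = max(0.9, 0.6) = 0.9
(¬((S ∨ (S ⊃ (P ⊃ P))) ⊃ R) ⊃ ((P ∨ ¬R) ∨ S)): 0 ≤ 0.9, so result = 1
(R ∧ S) = min(0.4, 0.6) = 0.4
¬Q: Gödel ¬ of 0.3 = 0 (operand ≠ 0)
(¬Q ∧ S) = min(0, 0.6) = 0
((R ∧ S) ∧ (¬Q ∧ S)) = min(0.4, 0) = 0
(Q ∨ Q) = max(0.3, 0.3) = 0.3
(((R ∧ S) ∧ (¬Q ∧ S)) ∨ (Q ∨ Q)) = max(0, 0.3) = 0.3
((¬((S ∨ (S ⊃ (P ⊃ P))) ⊃ R) ⊃ ((P ∨ ¬R) ∨ S)) ⊃ (((R ∧ S) ∧ (¬Q ∧ S)) ∨ (Q ∨ Q))): 1 > 0.3, so result = 0.3

0.30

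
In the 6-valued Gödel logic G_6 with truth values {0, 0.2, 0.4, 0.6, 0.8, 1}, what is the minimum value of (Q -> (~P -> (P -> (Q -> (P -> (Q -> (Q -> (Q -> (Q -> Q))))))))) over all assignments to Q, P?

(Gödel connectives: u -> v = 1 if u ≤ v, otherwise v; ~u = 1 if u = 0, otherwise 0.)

Every assignment gives 1. For instance at Q = 0, P = 0:
  ~P: Gödel ¬ of 0 = 1 (operand is 0)
  (Q -> Q): 0 ≤ 0, so result = 1
  (Q -> (Q -> Q)): 0 ≤ 1, so result = 1
  (Q -> (Q -> (Q -> Q))): 0 ≤ 1, so result = 1
  (Q -> (Q -> (Q -> (Q -> Q)))): 0 ≤ 1, so result = 1
  (P -> (Q -> (Q -> (Q -> (Q -> Q))))): 0 ≤ 1, so result = 1
  (Q -> (P -> (Q -> (Q -> (Q -> (Q -> Q)))))): 0 ≤ 1, so result = 1
  (P -> (Q -> (P -> (Q -> (Q -> (Q -> (Q -> Q))))))): 0 ≤ 1, so result = 1
  (~P -> (P -> (Q -> (P -> (Q -> (Q -> (Q -> (Q -> Q)))))))): 1 ≤ 1, so result = 1
  (Q -> (~P -> (P -> (Q -> (P -> (Q -> (Q -> (Q -> (Q -> Q))))))))): 0 ≤ 1, so result = 1
All 36 assignments give value 1 — the formula is a G_6-tautology.

1.00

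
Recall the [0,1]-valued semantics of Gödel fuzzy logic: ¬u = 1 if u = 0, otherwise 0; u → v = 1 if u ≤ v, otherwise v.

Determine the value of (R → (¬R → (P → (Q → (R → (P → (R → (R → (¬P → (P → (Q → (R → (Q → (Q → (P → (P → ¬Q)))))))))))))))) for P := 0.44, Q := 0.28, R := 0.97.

1.00

¬R: Gödel ¬ of 0.97 = 0 (operand ≠ 0)
¬P: Gödel ¬ of 0.44 = 0 (operand ≠ 0)
¬Q: Gödel ¬ of 0.28 = 0 (operand ≠ 0)
(P → ¬Q): 0.44 > 0, so result = 0
(P → (P → ¬Q)): 0.44 > 0, so result = 0
(Q → (P → (P → ¬Q))): 0.28 > 0, so result = 0
(Q → (Q → (P → (P → ¬Q)))): 0.28 > 0, so result = 0
(R → (Q → (Q → (P → (P → ¬Q))))): 0.97 > 0, so result = 0
(Q → (R → (Q → (Q → (P → (P → ¬Q)))))): 0.28 > 0, so result = 0
(P → (Q → (R → (Q → (Q → (P → (P → ¬Q))))))): 0.44 > 0, so result = 0
(¬P → (P → (Q → (R → (Q → (Q → (P → (P → ¬Q)))))))): 0 ≤ 0, so result = 1
(R → (¬P → (P → (Q → (R → (Q → (Q → (P → (P → ¬Q))))))))): 0.97 ≤ 1, so result = 1
(R → (R → (¬P → (P → (Q → (R → (Q → (Q → (P → (P → ¬Q)))))))))): 0.97 ≤ 1, so result = 1
(P → (R → (R → (¬P → (P → (Q → (R → (Q → (Q → (P → (P → ¬Q))))))))))): 0.44 ≤ 1, so result = 1
(R → (P → (R → (R → (¬P → (P → (Q → (R → (Q → (Q → (P → (P → ¬Q)))))))))))): 0.97 ≤ 1, so result = 1
(Q → (R → (P → (R → (R → (¬P → (P → (Q → (R → (Q → (Q → (P → (P → ¬Q))))))))))))): 0.28 ≤ 1, so result = 1
(P → (Q → (R → (P → (R → (R → (¬P → (P → (Q → (R → (Q → (Q → (P → (P → ¬Q)))))))))))))): 0.44 ≤ 1, so result = 1
(¬R → (P → (Q → (R → (P → (R → (R → (¬P → (P → (Q → (R → (Q → (Q → (P → (P → ¬Q))))))))))))))): 0 ≤ 1, so result = 1
(R → (¬R → (P → (Q → (R → (P → (R → (R → (¬P → (P → (Q → (R → (Q → (Q → (P → (P → ¬Q)))))))))))))))): 0.97 ≤ 1, so result = 1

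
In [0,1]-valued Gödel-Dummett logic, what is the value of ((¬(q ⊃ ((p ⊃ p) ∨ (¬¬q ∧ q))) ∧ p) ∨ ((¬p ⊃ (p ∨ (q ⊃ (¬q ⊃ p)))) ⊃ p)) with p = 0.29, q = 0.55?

(p ⊃ p): 0.29 ≤ 0.29, so result = 1
¬q: Gödel ¬ of 0.55 = 0 (operand ≠ 0)
¬¬q: Gödel ¬ of 0 = 1 (operand is 0)
(¬¬q ∧ q) = min(1, 0.55) = 0.55
((p ⊃ p) ∨ (¬¬q ∧ q)) = max(1, 0.55) = 1
(q ⊃ ((p ⊃ p) ∨ (¬¬q ∧ q))): 0.55 ≤ 1, so result = 1
¬(q ⊃ ((p ⊃ p) ∨ (¬¬q ∧ q))): Gödel ¬ of 1 = 0 (operand ≠ 0)
(¬(q ⊃ ((p ⊃ p) ∨ (¬¬q ∧ q))) ∧ p) = min(0, 0.29) = 0
¬p: Gödel ¬ of 0.29 = 0 (operand ≠ 0)
¬q: Gödel ¬ of 0.55 = 0 (operand ≠ 0)
(¬q ⊃ p): 0 ≤ 0.29, so result = 1
(q ⊃ (¬q ⊃ p)): 0.55 ≤ 1, so result = 1
(p ∨ (q ⊃ (¬q ⊃ p))) = max(0.29, 1) = 1
(¬p ⊃ (p ∨ (q ⊃ (¬q ⊃ p)))): 0 ≤ 1, so result = 1
((¬p ⊃ (p ∨ (q ⊃ (¬q ⊃ p)))) ⊃ p): 1 > 0.29, so result = 0.29
((¬(q ⊃ ((p ⊃ p) ∨ (¬¬q ∧ q))) ∧ p) ∨ ((¬p ⊃ (p ∨ (q ⊃ (¬q ⊃ p)))) ⊃ p)) = max(0, 0.29) = 0.29

0.29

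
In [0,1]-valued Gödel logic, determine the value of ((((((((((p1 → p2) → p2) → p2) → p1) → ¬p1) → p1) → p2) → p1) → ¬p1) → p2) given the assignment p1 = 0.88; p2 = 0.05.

1.00

(p1 → p2): 0.88 > 0.05, so result = 0.05
((p1 → p2) → p2): 0.05 ≤ 0.05, so result = 1
(((p1 → p2) → p2) → p2): 1 > 0.05, so result = 0.05
((((p1 → p2) → p2) → p2) → p1): 0.05 ≤ 0.88, so result = 1
¬p1: Gödel ¬ of 0.88 = 0 (operand ≠ 0)
(((((p1 → p2) → p2) → p2) → p1) → ¬p1): 1 > 0, so result = 0
((((((p1 → p2) → p2) → p2) → p1) → ¬p1) → p1): 0 ≤ 0.88, so result = 1
(((((((p1 → p2) → p2) → p2) → p1) → ¬p1) → p1) → p2): 1 > 0.05, so result = 0.05
((((((((p1 → p2) → p2) → p2) → p1) → ¬p1) → p1) → p2) → p1): 0.05 ≤ 0.88, so result = 1
¬p1: Gödel ¬ of 0.88 = 0 (operand ≠ 0)
(((((((((p1 → p2) → p2) → p2) → p1) → ¬p1) → p1) → p2) → p1) → ¬p1): 1 > 0, so result = 0
((((((((((p1 → p2) → p2) → p2) → p1) → ¬p1) → p1) → p2) → p1) → ¬p1) → p2): 0 ≤ 0.05, so result = 1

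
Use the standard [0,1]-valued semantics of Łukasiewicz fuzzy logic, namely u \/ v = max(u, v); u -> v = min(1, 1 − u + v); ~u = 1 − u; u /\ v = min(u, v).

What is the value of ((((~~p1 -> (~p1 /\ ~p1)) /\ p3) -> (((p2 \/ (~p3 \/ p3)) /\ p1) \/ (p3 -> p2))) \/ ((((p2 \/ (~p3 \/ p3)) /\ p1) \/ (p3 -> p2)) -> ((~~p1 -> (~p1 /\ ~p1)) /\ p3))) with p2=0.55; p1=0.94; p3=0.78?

1.00

~p1: Łukasiewicz ¬ gives 1 − 0.94 = 0.06
~~p1: Łukasiewicz ¬ gives 1 − 0.06 = 0.94
~p1: Łukasiewicz ¬ gives 1 − 0.94 = 0.06
~p1: Łukasiewicz ¬ gives 1 − 0.94 = 0.06
(~p1 /\ ~p1) = min(0.06, 0.06) = 0.06
(~~p1 -> (~p1 /\ ~p1)): min(1, 1 − 0.94 + 0.06) = 0.12
((~~p1 -> (~p1 /\ ~p1)) /\ p3) = min(0.12, 0.78) = 0.12
~p3: Łukasiewicz ¬ gives 1 − 0.78 = 0.22
(~p3 \/ p3) = max(0.22, 0.78) = 0.78
(p2 \/ (~p3 \/ p3)) = max(0.55, 0.78) = 0.78
((p2 \/ (~p3 \/ p3)) /\ p1) = min(0.78, 0.94) = 0.78
(p3 -> p2): min(1, 1 − 0.78 + 0.55) = 0.77
(((p2 \/ (~p3 \/ p3)) /\ p1) \/ (p3 -> p2)) = max(0.78, 0.77) = 0.78
(((~~p1 -> (~p1 /\ ~p1)) /\ p3) -> (((p2 \/ (~p3 \/ p3)) /\ p1) \/ (p3 -> p2))): min(1, 1 − 0.12 + 0.78) = 1
~p3: Łukasiewicz ¬ gives 1 − 0.78 = 0.22
(~p3 \/ p3) = max(0.22, 0.78) = 0.78
(p2 \/ (~p3 \/ p3)) = max(0.55, 0.78) = 0.78
((p2 \/ (~p3 \/ p3)) /\ p1) = min(0.78, 0.94) = 0.78
(p3 -> p2): min(1, 1 − 0.78 + 0.55) = 0.77
(((p2 \/ (~p3 \/ p3)) /\ p1) \/ (p3 -> p2)) = max(0.78, 0.77) = 0.78
~p1: Łukasiewicz ¬ gives 1 − 0.94 = 0.06
~~p1: Łukasiewicz ¬ gives 1 − 0.06 = 0.94
~p1: Łukasiewicz ¬ gives 1 − 0.94 = 0.06
~p1: Łukasiewicz ¬ gives 1 − 0.94 = 0.06
(~p1 /\ ~p1) = min(0.06, 0.06) = 0.06
(~~p1 -> (~p1 /\ ~p1)): min(1, 1 − 0.94 + 0.06) = 0.12
((~~p1 -> (~p1 /\ ~p1)) /\ p3) = min(0.12, 0.78) = 0.12
((((p2 \/ (~p3 \/ p3)) /\ p1) \/ (p3 -> p2)) -> ((~~p1 -> (~p1 /\ ~p1)) /\ p3)): min(1, 1 − 0.78 + 0.12) = 0.34
((((~~p1 -> (~p1 /\ ~p1)) /\ p3) -> (((p2 \/ (~p3 \/ p3)) /\ p1) \/ (p3 -> p2))) \/ ((((p2 \/ (~p3 \/ p3)) /\ p1) \/ (p3 -> p2)) -> ((~~p1 -> (~p1 /\ ~p1)) /\ p3))) = max(1, 0.34) = 1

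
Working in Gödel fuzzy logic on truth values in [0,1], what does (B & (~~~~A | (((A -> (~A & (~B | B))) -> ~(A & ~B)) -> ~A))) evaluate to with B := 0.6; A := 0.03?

~A: Gödel ¬ of 0.03 = 0 (operand ≠ 0)
~~A: Gödel ¬ of 0 = 1 (operand is 0)
~~~A: Gödel ¬ of 1 = 0 (operand ≠ 0)
~~~~A: Gödel ¬ of 0 = 1 (operand is 0)
~A: Gödel ¬ of 0.03 = 0 (operand ≠ 0)
~B: Gödel ¬ of 0.6 = 0 (operand ≠ 0)
(~B | B) = max(0, 0.6) = 0.6
(~A & (~B | B)) = min(0, 0.6) = 0
(A -> (~A & (~B | B))): 0.03 > 0, so result = 0
~B: Gödel ¬ of 0.6 = 0 (operand ≠ 0)
(A & ~B) = min(0.03, 0) = 0
~(A & ~B): Gödel ¬ of 0 = 1 (operand is 0)
((A -> (~A & (~B | B))) -> ~(A & ~B)): 0 ≤ 1, so result = 1
~A: Gödel ¬ of 0.03 = 0 (operand ≠ 0)
(((A -> (~A & (~B | B))) -> ~(A & ~B)) -> ~A): 1 > 0, so result = 0
(~~~~A | (((A -> (~A & (~B | B))) -> ~(A & ~B)) -> ~A)) = max(1, 0) = 1
(B & (~~~~A | (((A -> (~A & (~B | B))) -> ~(A & ~B)) -> ~A))) = min(0.6, 1) = 0.6

0.60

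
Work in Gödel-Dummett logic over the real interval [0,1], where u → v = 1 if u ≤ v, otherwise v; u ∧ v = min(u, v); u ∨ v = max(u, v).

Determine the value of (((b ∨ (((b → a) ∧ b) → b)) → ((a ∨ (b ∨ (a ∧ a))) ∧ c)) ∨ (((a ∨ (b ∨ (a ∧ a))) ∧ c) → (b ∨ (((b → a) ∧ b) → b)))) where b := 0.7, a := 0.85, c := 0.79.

(b → a): 0.7 ≤ 0.85, so result = 1
((b → a) ∧ b) = min(1, 0.7) = 0.7
(((b → a) ∧ b) → b): 0.7 ≤ 0.7, so result = 1
(b ∨ (((b → a) ∧ b) → b)) = max(0.7, 1) = 1
(a ∧ a) = min(0.85, 0.85) = 0.85
(b ∨ (a ∧ a)) = max(0.7, 0.85) = 0.85
(a ∨ (b ∨ (a ∧ a))) = max(0.85, 0.85) = 0.85
((a ∨ (b ∨ (a ∧ a))) ∧ c) = min(0.85, 0.79) = 0.79
((b ∨ (((b → a) ∧ b) → b)) → ((a ∨ (b ∨ (a ∧ a))) ∧ c)): 1 > 0.79, so result = 0.79
(a ∧ a) = min(0.85, 0.85) = 0.85
(b ∨ (a ∧ a)) = max(0.7, 0.85) = 0.85
(a ∨ (b ∨ (a ∧ a))) = max(0.85, 0.85) = 0.85
((a ∨ (b ∨ (a ∧ a))) ∧ c) = min(0.85, 0.79) = 0.79
(b → a): 0.7 ≤ 0.85, so result = 1
((b → a) ∧ b) = min(1, 0.7) = 0.7
(((b → a) ∧ b) → b): 0.7 ≤ 0.7, so result = 1
(b ∨ (((b → a) ∧ b) → b)) = max(0.7, 1) = 1
(((a ∨ (b ∨ (a ∧ a))) ∧ c) → (b ∨ (((b → a) ∧ b) → b))): 0.79 ≤ 1, so result = 1
(((b ∨ (((b → a) ∧ b) → b)) → ((a ∨ (b ∨ (a ∧ a))) ∧ c)) ∨ (((a ∨ (b ∨ (a ∧ a))) ∧ c) → (b ∨ (((b → a) ∧ b) → b)))) = max(0.79, 1) = 1

1.00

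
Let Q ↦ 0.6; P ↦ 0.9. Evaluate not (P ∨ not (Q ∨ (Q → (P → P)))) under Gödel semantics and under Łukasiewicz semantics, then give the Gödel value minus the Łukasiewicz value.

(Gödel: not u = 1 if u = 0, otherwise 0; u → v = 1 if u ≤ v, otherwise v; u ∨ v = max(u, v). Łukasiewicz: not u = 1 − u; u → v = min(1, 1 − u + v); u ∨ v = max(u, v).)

-0.10

Gödel evaluation:
  (P → P): 0.9 ≤ 0.9, so result = 1
  (Q → (P → P)): 0.6 ≤ 1, so result = 1
  (Q ∨ (Q → (P → P))) = max(0.6, 1) = 1
  not (Q ∨ (Q → (P → P))): Gödel ¬ of 1 = 0 (operand ≠ 0)
  (P ∨ not (Q ∨ (Q → (P → P)))) = max(0.9, 0) = 0.9
  not (P ∨ not (Q ∨ (Q → (P → P)))): Gödel ¬ of 0.9 = 0 (operand ≠ 0)
  Gödel value = 0
Łukasiewicz evaluation:
  (P → P): min(1, 1 − 0.9 + 0.9) = 1
  (Q → (P → P)): min(1, 1 − 0.6 + 1) = 1
  (Q ∨ (Q → (P → P))) = max(0.6, 1) = 1
  not (Q ∨ (Q → (P → P))): Łukasiewicz ¬ gives 1 − 1 = 0
  (P ∨ not (Q ∨ (Q → (P → P)))) = max(0.9, 0) = 0.9
  not (P ∨ not (Q ∨ (Q → (P → P)))): Łukasiewicz ¬ gives 1 − 0.9 = 0.1
  Łukasiewicz value = 0.1
Difference: 0 − 0.1 = -0.10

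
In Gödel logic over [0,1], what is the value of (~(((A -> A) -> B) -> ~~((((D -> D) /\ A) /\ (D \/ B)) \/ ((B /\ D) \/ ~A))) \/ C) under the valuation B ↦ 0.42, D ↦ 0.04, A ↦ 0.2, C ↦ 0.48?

(A -> A): 0.2 ≤ 0.2, so result = 1
((A -> A) -> B): 1 > 0.42, so result = 0.42
(D -> D): 0.04 ≤ 0.04, so result = 1
((D -> D) /\ A) = min(1, 0.2) = 0.2
(D \/ B) = max(0.04, 0.42) = 0.42
(((D -> D) /\ A) /\ (D \/ B)) = min(0.2, 0.42) = 0.2
(B /\ D) = min(0.42, 0.04) = 0.04
~A: Gödel ¬ of 0.2 = 0 (operand ≠ 0)
((B /\ D) \/ ~A) = max(0.04, 0) = 0.04
((((D -> D) /\ A) /\ (D \/ B)) \/ ((B /\ D) \/ ~A)) = max(0.2, 0.04) = 0.2
~((((D -> D) /\ A) /\ (D \/ B)) \/ ((B /\ D) \/ ~A)): Gödel ¬ of 0.2 = 0 (operand ≠ 0)
~~((((D -> D) /\ A) /\ (D \/ B)) \/ ((B /\ D) \/ ~A)): Gödel ¬ of 0 = 1 (operand is 0)
(((A -> A) -> B) -> ~~((((D -> D) /\ A) /\ (D \/ B)) \/ ((B /\ D) \/ ~A))): 0.42 ≤ 1, so result = 1
~(((A -> A) -> B) -> ~~((((D -> D) /\ A) /\ (D \/ B)) \/ ((B /\ D) \/ ~A))): Gödel ¬ of 1 = 0 (operand ≠ 0)
(~(((A -> A) -> B) -> ~~((((D -> D) /\ A) /\ (D \/ B)) \/ ((B /\ D) \/ ~A))) \/ C) = max(0, 0.48) = 0.48

0.48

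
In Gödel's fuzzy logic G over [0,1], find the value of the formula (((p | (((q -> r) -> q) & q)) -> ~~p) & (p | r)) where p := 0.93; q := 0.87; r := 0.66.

(q -> r): 0.87 > 0.66, so result = 0.66
((q -> r) -> q): 0.66 ≤ 0.87, so result = 1
(((q -> r) -> q) & q) = min(1, 0.87) = 0.87
(p | (((q -> r) -> q) & q)) = max(0.93, 0.87) = 0.93
~p: Gödel ¬ of 0.93 = 0 (operand ≠ 0)
~~p: Gödel ¬ of 0 = 1 (operand is 0)
((p | (((q -> r) -> q) & q)) -> ~~p): 0.93 ≤ 1, so result = 1
(p | r) = max(0.93, 0.66) = 0.93
(((p | (((q -> r) -> q) & q)) -> ~~p) & (p | r)) = min(1, 0.93) = 0.93

0.93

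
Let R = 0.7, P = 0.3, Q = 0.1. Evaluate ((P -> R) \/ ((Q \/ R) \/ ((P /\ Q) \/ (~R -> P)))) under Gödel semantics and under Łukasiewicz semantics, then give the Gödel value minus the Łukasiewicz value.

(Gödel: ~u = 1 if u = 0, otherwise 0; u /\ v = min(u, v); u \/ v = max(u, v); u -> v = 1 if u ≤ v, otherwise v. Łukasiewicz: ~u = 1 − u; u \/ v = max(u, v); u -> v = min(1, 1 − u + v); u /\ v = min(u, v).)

Gödel evaluation:
  (P -> R): 0.3 ≤ 0.7, so result = 1
  (Q \/ R) = max(0.1, 0.7) = 0.7
  (P /\ Q) = min(0.3, 0.1) = 0.1
  ~R: Gödel ¬ of 0.7 = 0 (operand ≠ 0)
  (~R -> P): 0 ≤ 0.3, so result = 1
  ((P /\ Q) \/ (~R -> P)) = max(0.1, 1) = 1
  ((Q \/ R) \/ ((P /\ Q) \/ (~R -> P))) = max(0.7, 1) = 1
  ((P -> R) \/ ((Q \/ R) \/ ((P /\ Q) \/ (~R -> P)))) = max(1, 1) = 1
  Gödel value = 1
Łukasiewicz evaluation:
  (P -> R): min(1, 1 − 0.3 + 0.7) = 1
  (Q \/ R) = max(0.1, 0.7) = 0.7
  (P /\ Q) = min(0.3, 0.1) = 0.1
  ~R: Łukasiewicz ¬ gives 1 − 0.7 = 0.3
  (~R -> P): min(1, 1 − 0.3 + 0.3) = 1
  ((P /\ Q) \/ (~R -> P)) = max(0.1, 1) = 1
  ((Q \/ R) \/ ((P /\ Q) \/ (~R -> P))) = max(0.7, 1) = 1
  ((P -> R) \/ ((Q \/ R) \/ ((P /\ Q) \/ (~R -> P)))) = max(1, 1) = 1
  Łukasiewicz value = 1
Difference: 1 − 1 = 0.00

0.00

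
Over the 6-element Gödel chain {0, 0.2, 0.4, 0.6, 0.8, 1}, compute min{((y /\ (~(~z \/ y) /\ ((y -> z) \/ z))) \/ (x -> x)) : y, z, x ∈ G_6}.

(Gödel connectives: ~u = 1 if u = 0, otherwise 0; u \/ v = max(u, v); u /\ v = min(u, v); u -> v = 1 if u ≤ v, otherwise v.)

Every assignment gives 1. For instance at y = 0, z = 0, x = 0:
  ~z: Gödel ¬ of 0 = 1 (operand is 0)
  (~z \/ y) = max(1, 0) = 1
  ~(~z \/ y): Gödel ¬ of 1 = 0 (operand ≠ 0)
  (y -> z): 0 ≤ 0, so result = 1
  ((y -> z) \/ z) = max(1, 0) = 1
  (~(~z \/ y) /\ ((y -> z) \/ z)) = min(0, 1) = 0
  (y /\ (~(~z \/ y) /\ ((y -> z) \/ z))) = min(0, 0) = 0
  (x -> x): 0 ≤ 0, so result = 1
  ((y /\ (~(~z \/ y) /\ ((y -> z) \/ z))) \/ (x -> x)) = max(0, 1) = 1
All 216 assignments give value 1 — the formula is a G_6-tautology.

1.00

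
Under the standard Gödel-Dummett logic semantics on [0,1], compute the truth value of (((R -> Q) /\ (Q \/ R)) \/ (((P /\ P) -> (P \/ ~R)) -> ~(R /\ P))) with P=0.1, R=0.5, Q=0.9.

(R -> Q): 0.5 ≤ 0.9, so result = 1
(Q \/ R) = max(0.9, 0.5) = 0.9
((R -> Q) /\ (Q \/ R)) = min(1, 0.9) = 0.9
(P /\ P) = min(0.1, 0.1) = 0.1
~R: Gödel ¬ of 0.5 = 0 (operand ≠ 0)
(P \/ ~R) = max(0.1, 0) = 0.1
((P /\ P) -> (P \/ ~R)): 0.1 ≤ 0.1, so result = 1
(R /\ P) = min(0.5, 0.1) = 0.1
~(R /\ P): Gödel ¬ of 0.1 = 0 (operand ≠ 0)
(((P /\ P) -> (P \/ ~R)) -> ~(R /\ P)): 1 > 0, so result = 0
(((R -> Q) /\ (Q \/ R)) \/ (((P /\ P) -> (P \/ ~R)) -> ~(R /\ P))) = max(0.9, 0) = 0.9

0.90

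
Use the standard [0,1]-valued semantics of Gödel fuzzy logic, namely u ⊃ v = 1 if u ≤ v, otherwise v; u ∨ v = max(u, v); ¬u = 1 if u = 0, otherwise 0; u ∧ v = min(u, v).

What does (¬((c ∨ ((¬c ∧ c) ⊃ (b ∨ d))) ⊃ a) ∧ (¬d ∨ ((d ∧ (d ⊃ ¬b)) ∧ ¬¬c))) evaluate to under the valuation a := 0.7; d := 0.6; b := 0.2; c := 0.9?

¬c: Gödel ¬ of 0.9 = 0 (operand ≠ 0)
(¬c ∧ c) = min(0, 0.9) = 0
(b ∨ d) = max(0.2, 0.6) = 0.6
((¬c ∧ c) ⊃ (b ∨ d)): 0 ≤ 0.6, so result = 1
(c ∨ ((¬c ∧ c) ⊃ (b ∨ d))) = max(0.9, 1) = 1
((c ∨ ((¬c ∧ c) ⊃ (b ∨ d))) ⊃ a): 1 > 0.7, so result = 0.7
¬((c ∨ ((¬c ∧ c) ⊃ (b ∨ d))) ⊃ a): Gödel ¬ of 0.7 = 0 (operand ≠ 0)
¬d: Gödel ¬ of 0.6 = 0 (operand ≠ 0)
¬b: Gödel ¬ of 0.2 = 0 (operand ≠ 0)
(d ⊃ ¬b): 0.6 > 0, so result = 0
(d ∧ (d ⊃ ¬b)) = min(0.6, 0) = 0
¬c: Gödel ¬ of 0.9 = 0 (operand ≠ 0)
¬¬c: Gödel ¬ of 0 = 1 (operand is 0)
((d ∧ (d ⊃ ¬b)) ∧ ¬¬c) = min(0, 1) = 0
(¬d ∨ ((d ∧ (d ⊃ ¬b)) ∧ ¬¬c)) = max(0, 0) = 0
(¬((c ∨ ((¬c ∧ c) ⊃ (b ∨ d))) ⊃ a) ∧ (¬d ∨ ((d ∧ (d ⊃ ¬b)) ∧ ¬¬c))) = min(0, 0) = 0

0.00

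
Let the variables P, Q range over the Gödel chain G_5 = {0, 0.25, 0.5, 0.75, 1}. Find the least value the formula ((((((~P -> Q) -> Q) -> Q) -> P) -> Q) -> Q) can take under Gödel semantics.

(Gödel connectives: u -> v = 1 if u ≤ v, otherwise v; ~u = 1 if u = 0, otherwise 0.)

The minimum is attained at P = 0, Q = 0.25:
  ~P: Gödel ¬ of 0 = 1 (operand is 0)
  (~P -> Q): 1 > 0.25, so result = 0.25
  ((~P -> Q) -> Q): 0.25 ≤ 0.25, so result = 1
  (((~P -> Q) -> Q) -> Q): 1 > 0.25, so result = 0.25
  ((((~P -> Q) -> Q) -> Q) -> P): 0.25 > 0, so result = 0
  (((((~P -> Q) -> Q) -> Q) -> P) -> Q): 0 ≤ 0.25, so result = 1
  ((((((~P -> Q) -> Q) -> Q) -> P) -> Q) -> Q): 1 > 0.25, so result = 0.25
Checking all 25 assignments confirms none give a value below 0.25.

0.25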